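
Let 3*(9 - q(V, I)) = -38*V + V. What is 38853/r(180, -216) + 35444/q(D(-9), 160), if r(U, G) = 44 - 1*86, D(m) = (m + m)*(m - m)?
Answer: 379657/126 ≈ 3013.2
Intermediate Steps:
D(m) = 0 (D(m) = (2*m)*0 = 0)
q(V, I) = 9 + 37*V/3 (q(V, I) = 9 - (-38*V + V)/3 = 9 - (-37)*V/3 = 9 + 37*V/3)
r(U, G) = -42 (r(U, G) = 44 - 86 = -42)
38853/r(180, -216) + 35444/q(D(-9), 160) = 38853/(-42) + 35444/(9 + (37/3)*0) = 38853*(-1/42) + 35444/(9 + 0) = -12951/14 + 35444/9 = 379657/126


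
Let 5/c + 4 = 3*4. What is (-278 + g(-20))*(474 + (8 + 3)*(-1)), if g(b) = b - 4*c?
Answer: -278263/2 ≈ -1.3913e+5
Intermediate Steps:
c = 5/8 (c = 5/(-4 + 3*4) = 5/(-4 + 12) = 5/8 ≈ 0.62500)
g(b) = -5/2 + b (g(b) = b - 4*5/8 = b - 5/2 = -5/2 + b)
(-278 + g(-20))*(474 + (8 + 3)*(-1)) = (-278 + (-5/2 - 20))*(474 + (8 + 3)*(-1)) = (-278 - 45/2)*(474 + 11*(-1)) = -601*(474 - 11)/2 = -601/2*463 = -278263/2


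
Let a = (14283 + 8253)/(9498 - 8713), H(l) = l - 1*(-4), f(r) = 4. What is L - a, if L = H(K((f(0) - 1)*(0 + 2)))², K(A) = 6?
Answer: 55964/785 ≈ 71.292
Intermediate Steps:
H(l) = 4 + l (H(l) = l + 4 = 4 + l)
a = 22536/785 ≈ 28.708
L = 100 (L = (4 + 6)² = 10² = 100)
L - a = 100 - 1*22536/785 = 100 - 22536/785 = 55964/785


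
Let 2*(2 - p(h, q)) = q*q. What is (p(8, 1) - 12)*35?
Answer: -735/2 ≈ -367.50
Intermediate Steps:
p(h, q) = 2 - q²/2 (p(h, q) = 2 - q*q/2 = 2 - q²/2)
(p(8, 1) - 12)*35 = ((2 - ½*1²) - 12)*35 = ((2 - ½*1) - 12)*35 = ((2 - ½) - 12)*35 = (3/2 - 12)*35 = -21/2*35 = -735/2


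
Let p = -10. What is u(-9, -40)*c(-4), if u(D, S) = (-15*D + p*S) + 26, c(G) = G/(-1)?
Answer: 2244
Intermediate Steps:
c(G) = -G (c(G) = G*(-1) = -G)
u(D, S) = 26 - 15*D - 10*S (u(D, S) = (-15*D - 10*S) + 26 = 26 - 15*D - 10*S)
u(-9, -40)*c(-4) = (26 - 15*(-9) - 10*(-40))*(-1*(-4)) = (26 + 135 + 400)*4 = 561*4 = 2244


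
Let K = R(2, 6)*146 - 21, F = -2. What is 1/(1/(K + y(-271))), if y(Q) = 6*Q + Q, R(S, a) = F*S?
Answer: -2502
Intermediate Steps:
R(S, a) = -2*S
y(Q) = 7*Q
K = -605 (K = -2*2*146 - 21 = -4*146 - 21 = -584 - 21 = -605)
1/(1/(K + y(-271))) = 1/(1/(-605 + 7*(-271))) = 1/(1/(-605 - 1897)) = 1/(1/(-2502)) = 1/(-1/2502) = -2502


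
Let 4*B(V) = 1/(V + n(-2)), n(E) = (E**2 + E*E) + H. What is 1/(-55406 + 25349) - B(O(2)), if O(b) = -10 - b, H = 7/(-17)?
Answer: 56741/1001900 ≈ 0.056633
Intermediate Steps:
H = -7/17 (H = 7*(-1/17) = -7/17 ≈ -0.41176)
n(E) = -7/17 + 2*E**2 (n(E) = (E**2 + E*E) - 7/17 = (E**2 + E**2) - 7/17 = 2*E**2 - 7/17 = -7/17 + 2*E**2)
B(V) = 1/(4*(129/17 + V)) (B(V) = 1/(4*(V + (-7/17 + 2*(-2)**2))) = 1/(4*(V + (-7/17 + 2*4))) = 1/(4*(V + (-7/17 + 8))) = 1/(4*(V + 129/17)) = 1/(4*(129/17 + V)))
1/(-55406 + 25349) - B(O(2)) = 1/(-55406 + 25349) - 17/(4*(129 + 17*(-10 - 1*2))) = 1/(-30057) - 17/(4*(129 + 17*(-10 - 2))) = -1/30057 - 17/(4*(129 + 17*(-12))) = -1/30057 - 17/(4*(129 - 204)) = -1/30057 - 17/(4*(-75)) = -1/30057 - 17*(-1)/(4*75) = -1/30057 - 1*(-17/300) = -1/30057 + 17/300 = 56741/1001900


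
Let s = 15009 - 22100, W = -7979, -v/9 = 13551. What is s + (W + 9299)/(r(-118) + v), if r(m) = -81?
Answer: -7211558/1017 ≈ -7091.0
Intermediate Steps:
v = -121959 (v = -9*13551 = -121959)
s = -7091
s + (W + 9299)/(r(-118) + v) = -7091 + (-7979 + 9299)/(-81 - 121959) = -7091 + 1320/(-122040) = -7091 + 1320*(-1/122040) = -7091 - 11/1017 = -7211558/1017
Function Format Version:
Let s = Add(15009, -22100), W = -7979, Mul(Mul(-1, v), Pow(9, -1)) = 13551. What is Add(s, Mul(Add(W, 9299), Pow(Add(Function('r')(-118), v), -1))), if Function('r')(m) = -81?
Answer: Rational(-7211558, 1017) ≈ -7091.0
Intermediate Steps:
v = -121959 (v = Mul(-9, 13551) = -121959)
s = -7091
Add(s, Mul(Add(W, 9299), Pow(Add(Function('r')(-118), v), -1))) = Add(-7091, Mul(Add(-7979, 9299), Pow(Add(-81, -121959), -1))) = Add(-7091, Mul(1320, Pow(-122040, -1))) = Add(-7091, Mul(1320, Rational(-1, 122040))) = Add(-7091, Rational(-11, 1017)) = Rational(-7211558, 1017)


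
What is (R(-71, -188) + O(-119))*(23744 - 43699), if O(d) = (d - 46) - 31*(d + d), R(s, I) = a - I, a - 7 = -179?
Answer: -144254695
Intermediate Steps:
a = -172 (a = 7 - 179 = -172)
R(s, I) = -172 - I
O(d) = -46 - 61*d (O(d) = (-46 + d) - 62*d = -46 - 61*d)
(R(-71, -188) + O(-119))*(23744 - 43699) = ((-172 - 1*(-188)) + (-46 - 61*(-119)))*(23744 - 43699) = ((-172 + 188) + (-46 + 7259))*(-19955) = (16 + 7213)*(-19955) = 7229*(-19955) = -144254695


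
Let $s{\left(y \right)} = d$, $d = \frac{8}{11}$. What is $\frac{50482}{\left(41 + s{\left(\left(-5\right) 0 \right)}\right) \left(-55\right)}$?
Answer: $- \frac{50482}{2295} \approx -21.997$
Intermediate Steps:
$d = \frac{8}{11}$ ($d = 8 \cdot \frac{1}{11} = \frac{8}{11} \approx 0.72727$)
$s{\left(y \right)} = \frac{8}{11}$
$\frac{50482}{\left(41 + s{\left(\left(-5\right) 0 \right)}\right) \left(-55\right)} = \frac{50482}{\left(41 + \frac{8}{11}\right) \left(-55\right)} = \frac{50482}{\frac{459}{11} \left(-55\right)} = \frac{50482}{-2295} = 50482 \left(- \frac{1}{2295}\right) = - \frac{50482}{2295}$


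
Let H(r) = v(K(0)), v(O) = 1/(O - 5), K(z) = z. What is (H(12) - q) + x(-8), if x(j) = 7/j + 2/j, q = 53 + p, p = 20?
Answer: -2973/40 ≈ -74.325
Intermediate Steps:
q = 73 (q = 53 + 20 = 73)
v(O) = 1/(-5 + O)
x(j) = 9/j
H(r) = -⅕ (H(r) = 1/(-5 + 0) = 1/(-5) = -⅕)
(H(12) - q) + x(-8) = (-⅕ - 1*73) + 9/(-8) = (-⅕ - 73) + 9*(-⅛) = -366/5 - 9/8 = -2973/40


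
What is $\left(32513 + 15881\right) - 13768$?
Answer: $34626$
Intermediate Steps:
$\left(32513 + 15881\right) - 13768 = 48394 - 13768 = 34626$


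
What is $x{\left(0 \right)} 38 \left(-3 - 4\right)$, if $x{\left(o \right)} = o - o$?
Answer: $0$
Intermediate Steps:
$x{\left(o \right)} = 0$
$x{\left(0 \right)} 38 \left(-3 - 4\right) = 0 \cdot 38 \left(-3 - 4\right) = 0 \left(-3 - 4\right) = 0 \left(-7\right) = 0$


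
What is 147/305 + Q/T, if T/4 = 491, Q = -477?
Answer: 143223/599020 ≈ 0.23910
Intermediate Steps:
T = 1964 (T = 4*491 = 1964)
147/305 + Q/T = 147/305 - 477/1964 = 143223/599020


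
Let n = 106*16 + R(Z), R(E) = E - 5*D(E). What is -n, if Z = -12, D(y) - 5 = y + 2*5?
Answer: -1669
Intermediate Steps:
D(y) = 15 + y (D(y) = 5 + (y + 2*5) = 5 + (y + 10) = 5 + (10 + y) = 15 + y)
R(E) = -75 - 4*E (R(E) = E - 5*(15 + E) = E + (-75 - 5*E) = -75 - 4*E)
n = 1669 (n = 106*16 + (-75 - 4*(-12)) = 1696 + (-75 + 48) = 1696 - 27 = 1669)
-n = -1*1669 = -1669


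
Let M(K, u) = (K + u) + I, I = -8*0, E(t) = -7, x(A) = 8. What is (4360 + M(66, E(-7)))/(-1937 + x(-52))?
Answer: -1473/643 ≈ -2.2908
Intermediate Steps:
I = 0
M(K, u) = K + u (M(K, u) = (K + u) + 0 = K + u)
(4360 + M(66, E(-7)))/(-1937 + x(-52)) = (4360 + (66 - 7))/(-1937 + 8) = (4360 + 59)/(-1929) = 4419*(-1/1929) = -1473/643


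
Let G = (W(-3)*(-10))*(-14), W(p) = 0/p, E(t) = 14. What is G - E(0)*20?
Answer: -280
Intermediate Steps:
W(p) = 0
G = 0 (G = (0*(-10))*(-14) = 0*(-14) = 0)
G - E(0)*20 = 0 - 14*20 = 0 - 1*280 = 0 - 280 = -280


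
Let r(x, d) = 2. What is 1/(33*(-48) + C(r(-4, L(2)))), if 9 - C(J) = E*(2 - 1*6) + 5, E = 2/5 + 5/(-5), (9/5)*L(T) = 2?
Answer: -5/7912 ≈ -0.00063195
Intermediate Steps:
L(T) = 10/9 (L(T) = (5/9)*2 = 10/9)
E = -3/5 (E = 2*(1/5) + 5*(-1/5) = 2/5 - 1 = -3/5 ≈ -0.60000)
C(J) = 8/5 (C(J) = 9 - (-3*(2 - 1*6)/5 + 5) = 9 - (-3*(2 - 6)/5 + 5) = 9 - (-3/5*(-4) + 5) = 9 - (12/5 + 5) = 9 - 1*37/5 = 9 - 37/5 = 8/5)
1/(33*(-48) + C(r(-4, L(2)))) = 1/(33*(-48) + 8/5) = 1/(-1584 + 8/5) = 1/(-7912/5) = -5/7912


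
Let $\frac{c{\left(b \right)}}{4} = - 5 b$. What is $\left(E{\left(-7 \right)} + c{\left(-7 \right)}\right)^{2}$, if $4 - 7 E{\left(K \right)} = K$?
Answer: $\frac{982081}{49} \approx 20042.0$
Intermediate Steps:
$E{\left(K \right)} = \frac{4}{7} - \frac{K}{7}$
$c{\left(b \right)} = - 20 b$ ($c{\left(b \right)} = 4 \left(- 5 b\right) = - 20 b$)
$\left(E{\left(-7 \right)} + c{\left(-7 \right)}\right)^{2} = \left(\left(\frac{4}{7} - -1\right) - -140\right)^{2} = \left(\left(\frac{4}{7} + 1\right) + 140\right)^{2} = \left(\frac{11}{7} + 140\right)^{2} = \left(\frac{991}{7}\right)^{2} = \frac{982081}{49}$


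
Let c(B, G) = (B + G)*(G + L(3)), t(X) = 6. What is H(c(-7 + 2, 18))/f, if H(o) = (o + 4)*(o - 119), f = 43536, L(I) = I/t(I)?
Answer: 39609/58048 ≈ 0.68235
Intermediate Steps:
L(I) = I/6
c(B, G) = (1/2 + G)*(B + G) (c(B, G) = (B + G)*(G + (1/6)*3) = (B + G)*(G + 1/2) = (B + G)*(1/2 + G) = (1/2 + G)*(B + G))
H(o) = (-119 + o)*(4 + o) (H(o) = (4 + o)*(-119 + o) = (-119 + o)*(4 + o))
H(c(-7 + 2, 18))/f = (-476 + (18**2 + (-7 + 2)/2 + (1/2)*18 + (-7 + 2)*18)**2 - 115*(18**2 + (-7 + 2)/2 + (1/2)*18 + (-7 + 2)*18))/43536 = (-476 + (324 + (1/2)*(-5) + 9 - 5*18)**2 - 115*(324 + (1/2)*(-5) + 9 - 5*18))*(1/43536) = (-476 + (324 - 5/2 + 9 - 90)**2 - 115*(324 - 5/2 + 9 - 90))*(1/43536) = (-476 + (481/2)**2 - 115*481/2)*(1/43536) = (-476 + 231361/4 - 55315/2)*(1/43536) = (118827/4)*(1/43536) = 39609/58048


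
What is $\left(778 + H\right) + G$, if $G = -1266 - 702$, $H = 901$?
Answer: $-289$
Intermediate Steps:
$G = -1968$ ($G = -1266 - 702 = -1968$)
$\left(778 + H\right) + G = \left(778 + 901\right) - 1968 = 1679 - 1968 = -289$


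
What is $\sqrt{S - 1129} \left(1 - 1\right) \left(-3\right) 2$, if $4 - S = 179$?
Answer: $0$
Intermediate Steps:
$S = -175$ ($S = 4 - 179 = -175$)
$\sqrt{S - 1129} \left(1 - 1\right) \left(-3\right) 2 = \sqrt{-175 - 1129} \left(1 - 1\right) \left(-3\right) 2 = \sqrt{-1304} \cdot 0 \left(-3\right) 2 = 2 i \sqrt{326} \cdot 0 \cdot 2 = 2 i \sqrt{326} \cdot 0 = 0$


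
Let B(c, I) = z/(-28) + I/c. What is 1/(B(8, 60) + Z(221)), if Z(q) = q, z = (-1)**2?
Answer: 28/6397 ≈ 0.0043771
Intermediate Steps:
z = 1
B(c, I) = -1/28 + I/c (B(c, I) = 1/(-28) + I/c = 1*(-1/28) + I/c = -1/28 + I/c)
1/(B(8, 60) + Z(221)) = 1/((60 - 1/28*8)/8 + 221) = 1/((60 - 2/7)/8 + 221) = 1/((1/8)*(418/7) + 221) = 1/(209/28 + 221) = 1/(6397/28) = 28/6397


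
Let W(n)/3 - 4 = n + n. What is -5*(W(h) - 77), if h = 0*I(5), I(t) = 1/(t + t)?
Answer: 325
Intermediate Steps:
I(t) = 1/(2*t)
h = 0 (h = 0*((1/2)/5) = 0*((1/2)*(1/5)) = 0*(1/10) = 0)
W(n) = 12 + 6*n (W(n) = 12 + 3*(n + n) = 12 + 3*(2*n) = 12 + 6*n)
-5*(W(h) - 77) = -5*((12 + 6*0) - 77) = -5*((12 + 0) - 77) = -5*(12 - 77) = -5*(-65) = 325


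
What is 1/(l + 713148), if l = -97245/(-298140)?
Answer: 19876/14174536131 ≈ 1.4022e-6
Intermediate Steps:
l = 6483/19876 (l = -97245*(-1/298140) = 6483/19876 ≈ 0.32617)
1/(l + 713148) = 1/(6483/19876 + 713148) = 1/(14174536131/19876) = 19876/14174536131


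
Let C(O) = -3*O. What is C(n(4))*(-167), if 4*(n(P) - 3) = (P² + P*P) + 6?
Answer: 12525/2 ≈ 6262.5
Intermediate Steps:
n(P) = 9/2 + P²/2 (n(P) = 3 + ((P² + P*P) + 6)/4 = 3 + ((P² + P²) + 6)/4 = 3 + (2*P² + 6)/4 = 3 + (6 + 2*P²)/4 = 3 + (3/2 + P²/2) = 9/2 + P²/2)
C(n(4))*(-167) = -3*(9/2 + (½)*4²)*(-167) = -3*(9/2 + (½)*16)*(-167) = -3*(9/2 + 8)*(-167) = -3*25/2*(-167) = -75/2*(-167) = 12525/2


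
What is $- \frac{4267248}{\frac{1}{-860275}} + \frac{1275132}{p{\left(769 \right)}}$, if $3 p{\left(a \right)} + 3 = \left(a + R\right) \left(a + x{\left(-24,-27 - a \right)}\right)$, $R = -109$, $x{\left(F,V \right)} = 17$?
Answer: $\frac{634786820216245932}{172919} \approx 3.671 \cdot 10^{12}$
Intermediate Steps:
$p{\left(a \right)} = -1 + \frac{\left(-109 + a\right) \left(17 + a\right)}{3}$ ($p{\left(a \right)} = -1 + \frac{\left(a - 109\right) \left(a + 17\right)}{3} = -1 + \frac{\left(-109 + a\right) \left(17 + a\right)}{3}$)
$- \frac{4267248}{\frac{1}{-860275}} + \frac{1275132}{p{\left(769 \right)}} = - \frac{4267248}{\frac{1}{-860275}} + \frac{1275132}{- \frac{1856}{3} - \frac{70748}{3} + \frac{769^{2}}{3}} = - \frac{4267248}{- \frac{1}{860275}} + \frac{1275132}{- \frac{1856}{3} - \frac{70748}{3} + \frac{1}{3} \cdot 591361} = \left(-4267248\right) \left(-860275\right) + \frac{1275132}{- \frac{1856}{3} - \frac{70748}{3} + \frac{591361}{3}} = 3671006773200 + \frac{1275132}{172919} = \frac{634786820216245932}{172919}$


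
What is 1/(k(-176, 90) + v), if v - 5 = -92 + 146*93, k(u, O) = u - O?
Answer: 1/13225 ≈ 7.5614e-5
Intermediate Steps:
v = 13491 (v = 5 + (-92 + 146*93) = 5 + (-92 + 13578) = 5 + 13486 = 13491)
1/(k(-176, 90) + v) = 1/((-176 - 1*90) + 13491) = 1/((-176 - 90) + 13491) = 1/(-266 + 13491) = 1/13225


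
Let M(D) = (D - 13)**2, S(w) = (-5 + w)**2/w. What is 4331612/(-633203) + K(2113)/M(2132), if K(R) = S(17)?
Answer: -330643708400812/48334118066611 ≈ -6.8408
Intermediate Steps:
S(w) = (-5 + w)**2/w
K(R) = 144/17 (K(R) = (-5 + 17)**2/17 = (1/17)*12**2 = (1/17)*144 = 144/17)
M(D) = (-13 + D)**2
4331612/(-633203) + K(2113)/M(2132) = 4331612/(-633203) + 144/(17*((-13 + 2132)**2)) = 4331612*(-1/633203) + 144/(17*(2119**2)) = -4331612/633203 + (144/17)/4490161 = -4331612/633203 + (144/17)*(1/4490161) = -4331612/633203 + 144/76332737 = -330643708400812/48334118066611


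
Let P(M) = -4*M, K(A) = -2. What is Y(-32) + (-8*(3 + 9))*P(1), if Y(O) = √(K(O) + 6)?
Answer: 386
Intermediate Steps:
Y(O) = 2 (Y(O) = √(-2 + 6) = √4 = 2)
Y(-32) + (-8*(3 + 9))*P(1) = 2 + (-8*(3 + 9))*(-4*1) = 2 - 8*12*(-4) = 2 - 96*(-4) = 2 + 384 = 386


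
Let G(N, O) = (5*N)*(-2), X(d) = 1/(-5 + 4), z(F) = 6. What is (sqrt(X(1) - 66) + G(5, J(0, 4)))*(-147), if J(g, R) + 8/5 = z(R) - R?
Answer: 7350 - 147*I*sqrt(67) ≈ 7350.0 - 1203.2*I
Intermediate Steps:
X(d) = -1 (X(d) = 1/(-1) = -1)
J(g, R) = 22/5 - R (J(g, R) = -8/5 + (6 - R) = 22/5 - R)
G(N, O) = -10*N
(sqrt(X(1) - 66) + G(5, J(0, 4)))*(-147) = (sqrt(-1 - 66) - 10*5)*(-147) = (sqrt(-67) - 50)*(-147) = (I*sqrt(67) - 50)*(-147) = (-50 + I*sqrt(67))*(-147) = 7350 - 147*I*sqrt(67)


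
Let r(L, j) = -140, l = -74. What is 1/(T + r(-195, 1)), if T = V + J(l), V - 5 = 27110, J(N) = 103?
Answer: 1/27078 ≈ 3.6930e-5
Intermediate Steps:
V = 27115 (V = 5 + 27110 = 27115)
T = 27218 (T = 27115 + 103 = 27218)
1/(T + r(-195, 1)) = 1/(27218 - 140) = 1/27078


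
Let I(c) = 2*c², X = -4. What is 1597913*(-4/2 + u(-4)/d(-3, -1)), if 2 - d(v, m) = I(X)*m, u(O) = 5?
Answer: -100668519/34 ≈ -2.9608e+6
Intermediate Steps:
d(v, m) = 2 - 32*m (d(v, m) = 2 - 2*(-4)²*m = 2 - 2*16*m = 2 - 32*m)
1597913*(-4/2 + u(-4)/d(-3, -1)) = 1597913*(-4/2 + 5/(2 - 32*(-1))) = 1597913*(-4*½ + 5/(2 + 32)) = 1597913*(-2 + 5/34) = 1597913*(-63/34) = -100668519/34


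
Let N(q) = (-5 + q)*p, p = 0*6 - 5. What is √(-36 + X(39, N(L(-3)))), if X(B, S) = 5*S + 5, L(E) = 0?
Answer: √94 ≈ 9.6954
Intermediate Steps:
p = -5 (p = 0 - 5 = -5)
N(q) = 25 - 5*q (N(q) = (-5 + q)*(-5) = 25 - 5*q)
X(B, S) = 5 + 5*S
√(-36 + X(39, N(L(-3)))) = √(-36 + (5 + 5*(25 - 5*0))) = √(-36 + (5 + 5*(25 + 0))) = √(-36 + (5 + 5*25)) = √(-36 + (5 + 125)) = √(-36 + 130) = √94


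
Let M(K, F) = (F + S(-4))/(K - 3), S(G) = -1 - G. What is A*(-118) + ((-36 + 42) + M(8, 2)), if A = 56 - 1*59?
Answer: 361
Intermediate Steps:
M(K, F) = (3 + F)/(-3 + K) (M(K, F) = (F + (-1 - 1*(-4)))/(K - 3) = (F + (-1 + 4))/(-3 + K) = (F + 3)/(-3 + K) = (3 + F)/(-3 + K))
A = -3 (A = 56 - 59 = -3)
A*(-118) + ((-36 + 42) + M(8, 2)) = -3*(-118) + ((-36 + 42) + (3 + 2)/(-3 + 8)) = 354 + (6 + 5/5) = 354 + (6 + (1/5)*5) = 354 + (6 + 1) = 354 + 7 = 361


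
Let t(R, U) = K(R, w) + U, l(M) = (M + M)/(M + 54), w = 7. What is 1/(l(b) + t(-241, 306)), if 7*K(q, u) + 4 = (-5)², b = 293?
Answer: 347/107809 ≈ 0.0032187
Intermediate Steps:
l(M) = 2*M/(54 + M) (l(M) = (2*M)/(54 + M) = 2*M/(54 + M))
K(q, u) = 3 (K(q, u) = -4/7 + (⅐)*(-5)² = -4/7 + (⅐)*25 = -4/7 + 25/7 = 3)
t(R, U) = 3 + U
1/(l(b) + t(-241, 306)) = 1/(2*293/(54 + 293) + (3 + 306)) = 1/(2*293/347 + 309) = 1/(2*293*(1/347) + 309) = 1/(586/347 + 309) = 1/(107809/347) = 347/107809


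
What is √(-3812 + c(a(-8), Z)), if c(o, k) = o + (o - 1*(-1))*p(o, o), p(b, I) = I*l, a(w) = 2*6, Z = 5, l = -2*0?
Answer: 10*I*√38 ≈ 61.644*I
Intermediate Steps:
l = 0
a(w) = 12
p(b, I) = 0 (p(b, I) = I*0 = 0)
c(o, k) = o (c(o, k) = o + (o - 1*(-1))*0 = o + (o + 1)*0 = o + (1 + o)*0 = o + 0 = o)
√(-3812 + c(a(-8), Z)) = √(-3812 + 12) = √(-3800) = 10*I*√38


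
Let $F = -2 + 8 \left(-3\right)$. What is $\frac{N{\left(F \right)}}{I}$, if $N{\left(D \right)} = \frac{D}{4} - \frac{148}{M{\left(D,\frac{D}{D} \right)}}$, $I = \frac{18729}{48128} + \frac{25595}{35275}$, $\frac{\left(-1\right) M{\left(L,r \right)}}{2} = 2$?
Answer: $\frac{10356062720}{378500327} \approx 27.361$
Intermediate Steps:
$M{\left(L,r \right)} = -4$ ($M{\left(L,r \right)} = \left(-2\right) 2 = -4$)
$F = -26$ ($F = -2 - 24 = -26$)
$I = \frac{378500327}{339543040}$ ($I = 18729 \cdot \frac{1}{48128} + 25595 \cdot \frac{1}{35275} = \frac{18729}{48128} + \frac{5119}{7055} = \frac{378500327}{339543040} \approx 1.1147$)
$N{\left(D \right)} = 37 + \frac{D}{4}$ ($N{\left(D \right)} = \frac{D}{4} - \frac{148}{-4} = D \frac{1}{4} - -37 = \frac{D}{4} + 37 = 37 + \frac{D}{4}$)
$\frac{N{\left(F \right)}}{I} = \frac{37 + \frac{1}{4} \left(-26\right)}{\frac{378500327}{339543040}} = \left(37 - \frac{13}{2}\right) \frac{339543040}{378500327} = \frac{61}{2} \cdot \frac{339543040}{378500327} = \frac{10356062720}{378500327}$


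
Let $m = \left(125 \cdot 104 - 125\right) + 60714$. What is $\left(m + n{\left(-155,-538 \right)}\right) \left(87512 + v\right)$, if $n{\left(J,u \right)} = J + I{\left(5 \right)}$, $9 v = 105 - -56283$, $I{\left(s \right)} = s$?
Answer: $\frac{20660740748}{3} \approx 6.8869 \cdot 10^{9}$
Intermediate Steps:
$v = \frac{18796}{3}$ ($v = \frac{105 - -56283}{9} = \frac{105 + 56283}{9} = \frac{1}{9} \cdot 56388 = \frac{18796}{3} \approx 6265.3$)
$n{\left(J,u \right)} = 5 + J$ ($n{\left(J,u \right)} = J + 5 = 5 + J$)
$m = 73589$ ($m = \left(13000 - 125\right) + 60714 = 12875 + 60714 = 73589$)
$\left(m + n{\left(-155,-538 \right)}\right) \left(87512 + v\right) = \left(73589 + \left(5 - 155\right)\right) \left(87512 + \frac{18796}{3}\right) = \left(73589 - 150\right) \frac{281332}{3} = 73439 \cdot \frac{281332}{3} = \frac{20660740748}{3}$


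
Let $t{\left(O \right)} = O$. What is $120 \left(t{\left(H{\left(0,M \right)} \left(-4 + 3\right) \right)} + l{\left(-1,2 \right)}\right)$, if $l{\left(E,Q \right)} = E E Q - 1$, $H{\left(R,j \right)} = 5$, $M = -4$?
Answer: $-480$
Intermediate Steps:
$l{\left(E,Q \right)} = -1 + Q E^{2}$ ($l{\left(E,Q \right)} = E^{2} Q - 1 = Q E^{2} - 1 = -1 + Q E^{2}$)
$120 \left(t{\left(H{\left(0,M \right)} \left(-4 + 3\right) \right)} + l{\left(-1,2 \right)}\right) = 120 \left(5 \left(-4 + 3\right) - \left(1 - 2 \left(-1\right)^{2}\right)\right) = 120 \left(5 \left(-1\right) + \left(-1 + 2 \cdot 1\right)\right) = 120 \left(-5 + \left(-1 + 2\right)\right) = 120 \left(-5 + 1\right) = 120 \left(-4\right) = -480$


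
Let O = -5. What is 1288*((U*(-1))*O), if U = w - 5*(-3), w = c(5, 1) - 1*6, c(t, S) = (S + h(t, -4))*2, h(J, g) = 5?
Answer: 135240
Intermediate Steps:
c(t, S) = 10 + 2*S (c(t, S) = (S + 5)*2 = (5 + S)*2 = 10 + 2*S)
w = 6 (w = (10 + 2*1) - 1*6 = (10 + 2) - 6 = 12 - 6 = 6)
U = 21 (U = 6 - 5*(-3) = 6 + 15 = 21)
1288*((U*(-1))*O) = 1288*((21*(-1))*(-5)) = 1288*(-21*(-5)) = 1288*105 = 135240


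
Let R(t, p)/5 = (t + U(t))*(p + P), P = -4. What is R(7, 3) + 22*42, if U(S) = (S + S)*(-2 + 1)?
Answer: 959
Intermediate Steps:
U(S) = -2*S (U(S) = (2*S)*(-1) = -2*S)
R(t, p) = -5*t*(-4 + p) (R(t, p) = 5*((t - 2*t)*(p - 4)) = 5*((-t)*(-4 + p)) = 5*(-t*(-4 + p)) = -5*t*(-4 + p))
R(7, 3) + 22*42 = 5*7*(4 - 1*3) + 22*42 = 5*7*(4 - 3) + 924 = 5*7*1 + 924 = 35 + 924 = 959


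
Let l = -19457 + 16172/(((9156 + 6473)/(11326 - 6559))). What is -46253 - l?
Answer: -495886608/15629 ≈ -31729.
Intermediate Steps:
l = -227001529/15629 (l = -19457 + 16172/((15629/4767)) = -19457 + 16172/((15629*(1/4767))) = -19457 + 16172/(15629/4767) = -19457 + 16172*(4767/15629) = -19457 + 77091924/15629 = -227001529/15629 ≈ -14524.)
-46253 - l = -46253 - 1*(-227001529/15629) = -46253 + 227001529/15629 = -495886608/15629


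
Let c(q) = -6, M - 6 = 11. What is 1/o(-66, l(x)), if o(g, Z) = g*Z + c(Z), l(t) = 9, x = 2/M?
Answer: -1/600 ≈ -0.0016667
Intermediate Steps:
M = 17 (M = 6 + 11 = 17)
x = 2/17 ≈ 0.11765
o(g, Z) = -6 + Z*g (o(g, Z) = g*Z - 6 = Z*g - 6 = -6 + Z*g)
1/o(-66, l(x)) = 1/(-6 + 9*(-66)) = 1/(-6 - 594) = 1/(-600) = -1/600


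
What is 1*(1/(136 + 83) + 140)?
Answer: 30661/219 ≈ 140.00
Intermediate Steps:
1*(1/(136 + 83) + 140) = 1*(1/219 + 140) = 1*(30661/219) = 30661/219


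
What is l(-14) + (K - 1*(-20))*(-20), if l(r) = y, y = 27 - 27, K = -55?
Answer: 700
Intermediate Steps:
y = 0
l(r) = 0
l(-14) + (K - 1*(-20))*(-20) = 0 + (-55 - 1*(-20))*(-20) = 0 + (-55 + 20)*(-20) = 0 - 35*(-20) = 0 + 700 = 700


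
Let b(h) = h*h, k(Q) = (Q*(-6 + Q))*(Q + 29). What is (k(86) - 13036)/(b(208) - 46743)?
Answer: -778164/3479 ≈ -223.67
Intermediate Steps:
k(Q) = Q*(-6 + Q)*(29 + Q) (k(Q) = (Q*(-6 + Q))*(29 + Q) = Q*(-6 + Q)*(29 + Q))
b(h) = h**2
(k(86) - 13036)/(b(208) - 46743) = (86*(-174 + 86**2 + 23*86) - 13036)/(208**2 - 46743) = (86*(-174 + 7396 + 1978) - 13036)/(43264 - 46743) = (86*9200 - 13036)/(-3479) = (791200 - 13036)*(-1/3479) = 778164*(-1/3479) = -778164/3479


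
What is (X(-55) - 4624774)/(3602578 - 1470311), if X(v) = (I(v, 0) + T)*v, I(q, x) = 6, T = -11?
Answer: -4624499/2132267 ≈ -2.1688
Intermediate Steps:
X(v) = -5*v (X(v) = (6 - 11)*v = -5*v)
(X(-55) - 4624774)/(3602578 - 1470311) = (-5*(-55) - 4624774)/(3602578 - 1470311) = (275 - 4624774)/2132267 = -4624499*1/2132267 = -4624499/2132267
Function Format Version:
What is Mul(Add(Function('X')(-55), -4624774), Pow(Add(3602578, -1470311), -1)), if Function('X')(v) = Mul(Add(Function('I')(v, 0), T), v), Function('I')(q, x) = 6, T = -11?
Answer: Rational(-4624499, 2132267) ≈ -2.1688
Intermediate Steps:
Function('X')(v) = Mul(-5, v) (Function('X')(v) = Mul(Add(6, -11), v) = Mul(-5, v))
Mul(Add(Function('X')(-55), -4624774), Pow(Add(3602578, -1470311), -1)) = Mul(Add(Mul(-5, -55), -4624774), Pow(Add(3602578, -1470311), -1)) = Mul(Add(275, -4624774), Pow(2132267, -1)) = Mul(-4624499, Rational(1, 2132267)) = Rational(-4624499, 2132267)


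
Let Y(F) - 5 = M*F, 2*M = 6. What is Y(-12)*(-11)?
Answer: 341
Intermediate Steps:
M = 3 (M = (½)*6 = 3)
Y(F) = 5 + 3*F
Y(-12)*(-11) = (5 + 3*(-12))*(-11) = (5 - 36)*(-11) = -31*(-11) = 341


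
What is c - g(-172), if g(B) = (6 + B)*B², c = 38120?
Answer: 4949064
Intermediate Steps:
g(B) = B²*(6 + B)
c - g(-172) = 38120 - (-172)²*(6 - 172) = 38120 - 29584*(-166) = 38120 - 1*(-4910944) = 38120 + 4910944 = 4949064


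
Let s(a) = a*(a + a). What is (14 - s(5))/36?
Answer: -1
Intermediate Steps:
s(a) = 2*a² (s(a) = a*(2*a) = 2*a²)
(14 - s(5))/36 = (14 - 2*5²)/36 = (14 - 2*25)/36 = (14 - 1*50)/36 = (14 - 50)/36 = (1/36)*(-36) = -1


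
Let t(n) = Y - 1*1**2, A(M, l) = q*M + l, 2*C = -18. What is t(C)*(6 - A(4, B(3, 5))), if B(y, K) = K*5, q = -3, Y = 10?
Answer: -63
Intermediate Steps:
B(y, K) = 5*K
C = -9 (C = (1/2)*(-18) = -9)
A(M, l) = l - 3*M (A(M, l) = -3*M + l = l - 3*M)
t(n) = 9 (t(n) = 10 - 1*1**2 = 10 - 1*1 = 10 - 1 = 9)
t(C)*(6 - A(4, B(3, 5))) = 9*(6 - (5*5 - 3*4)) = 9*(6 - (25 - 12)) = 9*(6 - 1*13) = 9*(6 - 13) = 9*(-7) = -63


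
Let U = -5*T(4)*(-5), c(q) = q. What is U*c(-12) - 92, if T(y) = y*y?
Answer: -4892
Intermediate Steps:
T(y) = y**2
U = 400 (U = -5*4**2*(-5) = -5*16*(-5) = -80*(-5) = 400)
U*c(-12) - 92 = 400*(-12) - 92 = -4800 - 92 = -4892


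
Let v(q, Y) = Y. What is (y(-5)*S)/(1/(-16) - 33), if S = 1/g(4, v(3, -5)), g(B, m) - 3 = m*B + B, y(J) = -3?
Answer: -48/6877 ≈ -0.0069798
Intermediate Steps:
g(B, m) = 3 + B + B*m (g(B, m) = 3 + (m*B + B) = 3 + (B*m + B) = 3 + (B + B*m) = 3 + B + B*m)
S = -1/13 (S = 1/(3 + 4 + 4*(-5)) = 1/(3 + 4 - 20) = 1/(-13) = -1/13 ≈ -0.076923)
(y(-5)*S)/(1/(-16) - 33) = (-3*(-1/13))/(1/(-16) - 33) = 3/(13*(-1/16 - 33)) = 3/(13*(-529/16)) = (3/13)*(-16/529) = -48/6877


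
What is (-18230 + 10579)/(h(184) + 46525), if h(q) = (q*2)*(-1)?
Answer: -7651/46157 ≈ -0.16576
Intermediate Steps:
h(q) = -2*q (h(q) = (2*q)*(-1) = -2*q)
(-18230 + 10579)/(h(184) + 46525) = (-18230 + 10579)/(-2*184 + 46525) = -7651/(-368 + 46525) = -7651/46157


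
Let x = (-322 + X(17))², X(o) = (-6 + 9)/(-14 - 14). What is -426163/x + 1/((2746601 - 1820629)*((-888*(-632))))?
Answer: -173627975834282475623/42271209302358588672 ≈ -4.1075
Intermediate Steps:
X(o) = -3/28 (X(o) = 3/(-28) = 3*(-1/28) = -3/28)
x = 81342361/784 (x = (-322 - 3/28)² = (-9019/28)² = 81342361/784 ≈ 1.0375e+5)
-426163/x + 1/((2746601 - 1820629)*((-888*(-632)))) = -426163/81342361/784 + 1/((2746601 - 1820629)*((-888*(-632)))) = -426163*784/81342361 + 1/(925972*561216) = -334111792/81342361 + (1/925972)*(1/561216) = -334111792/81342361 + 1/519670301952 = -173627975834282475623/42271209302358588672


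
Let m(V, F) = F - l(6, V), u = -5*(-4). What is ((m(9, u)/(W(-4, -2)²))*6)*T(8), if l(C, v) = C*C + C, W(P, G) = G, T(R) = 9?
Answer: -297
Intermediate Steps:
l(C, v) = C + C² (l(C, v) = C² + C = C + C²)
u = 20
m(V, F) = -42 + F (m(V, F) = F - 6*(1 + 6) = F - 6*7 = F - 1*42 = F - 42 = -42 + F)
((m(9, u)/(W(-4, -2)²))*6)*T(8) = (((-42 + 20)/((-2)²))*6)*9 = (-22/4*6)*9 = (-22*¼*6)*9 = -11/2*6*9 = -33*9 = -297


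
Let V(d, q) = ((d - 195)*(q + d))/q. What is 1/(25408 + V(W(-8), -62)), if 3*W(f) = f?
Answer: 279/7031311 ≈ 3.9680e-5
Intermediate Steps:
W(f) = f/3
V(d, q) = (-195 + d)*(d + q)/q (V(d, q) = ((-195 + d)*(d + q))/q = (-195 + d)*(d + q)/q)
1/(25408 + V(W(-8), -62)) = 1/(25408 + (((1/3)*(-8))**2 - 65*(-8) - 62*(-195 + (1/3)*(-8)))/(-62)) = 1/(25408 - ((-8/3)**2 - 195*(-8/3) - 62*(-195 - 8/3))/62) = 1/(25408 - (64/9 + 520 - 62*(-593/3))/62) = 1/(25408 - (64/9 + 520 + 36766/3)/62) = 1/(25408 - 1/62*115042/9) = 1/(25408 - 57521/279) = 1/(7031311/279) = 279/7031311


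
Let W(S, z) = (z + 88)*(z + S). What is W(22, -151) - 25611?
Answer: -17484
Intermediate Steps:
W(S, z) = (88 + z)*(S + z)
W(22, -151) - 25611 = ((-151)**2 + 88*22 + 88*(-151) + 22*(-151)) - 25611 = (22801 + 1936 - 13288 - 3322) - 25611 = 8127 - 25611 = -17484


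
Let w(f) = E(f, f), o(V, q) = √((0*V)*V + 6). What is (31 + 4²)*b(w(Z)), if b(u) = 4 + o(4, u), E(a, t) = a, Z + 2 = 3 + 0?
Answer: 188 + 47*√6 ≈ 303.13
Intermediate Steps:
Z = 1 (Z = -2 + (3 + 0) = -2 + 3 = 1)
o(V, q) = √6 (o(V, q) = √(0*V + 6) = √(0 + 6) = √6)
w(f) = f
b(u) = 4 + √6
(31 + 4²)*b(w(Z)) = (31 + 4²)*(4 + √6) = (31 + 16)*(4 + √6) = 47*(4 + √6) = 188 + 47*√6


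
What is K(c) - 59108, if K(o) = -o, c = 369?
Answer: -59477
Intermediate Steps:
K(c) - 59108 = -1*369 - 59108 = -369 - 59108 = -59477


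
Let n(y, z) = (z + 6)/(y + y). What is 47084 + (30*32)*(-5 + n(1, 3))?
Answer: 46604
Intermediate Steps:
n(y, z) = (6 + z)/(2*y) (n(y, z) = (6 + z)/((2*y)) = (6 + z)*(1/(2*y)) = (6 + z)/(2*y))
47084 + (30*32)*(-5 + n(1, 3)) = 47084 + (30*32)*(-5 + (1/2)*(6 + 3)/1) = 47084 + 960*(-5 + (1/2)*1*9) = 47084 + 960*(-5 + 9/2) = 47084 + 960*(-1/2) = 47084 - 480 = 46604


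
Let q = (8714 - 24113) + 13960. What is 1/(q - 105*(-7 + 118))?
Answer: -1/13094 ≈ -7.6371e-5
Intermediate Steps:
q = -1439 (q = -15399 + 13960 = -1439)
1/(q - 105*(-7 + 118)) = 1/(-1439 - 105*(-7 + 118)) = 1/(-1439 - 105*111) = 1/(-1439 - 11655) = 1/(-13094) = -1/13094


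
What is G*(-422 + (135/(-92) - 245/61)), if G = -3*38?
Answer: 136745223/2806 ≈ 48733.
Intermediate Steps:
G = -114
G*(-422 + (135/(-92) - 245/61)) = -114*(-422 + (135/(-92) - 245/61)) = -114*(-422 + (135*(-1/92) - 245*1/61)) = -114*(-422 + (-135/92 - 245/61)) = -114*(-422 - 30775/5612) = -114*(-2399039/5612) = 136745223/2806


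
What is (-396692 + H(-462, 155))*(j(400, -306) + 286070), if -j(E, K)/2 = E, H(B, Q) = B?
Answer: -113296121580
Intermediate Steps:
j(E, K) = -2*E
(-396692 + H(-462, 155))*(j(400, -306) + 286070) = (-396692 - 462)*(-2*400 + 286070) = -397154*(-800 + 286070) = -397154*285270 = -113296121580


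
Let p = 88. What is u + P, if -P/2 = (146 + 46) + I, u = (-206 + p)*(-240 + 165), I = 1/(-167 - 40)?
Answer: 1752464/207 ≈ 8466.0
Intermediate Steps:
I = -1/207 (I = 1/(-207) = -1/207 ≈ -0.0048309)
u = 8850 (u = (-206 + 88)*(-240 + 165) = -118*(-75) = 8850)
P = -79486/207 (P = -2*((146 + 46) - 1/207) = -2*(192 - 1/207) = -2*39743/207 = -79486/207 ≈ -383.99)
u + P = 8850 - 79486/207 = 1752464/207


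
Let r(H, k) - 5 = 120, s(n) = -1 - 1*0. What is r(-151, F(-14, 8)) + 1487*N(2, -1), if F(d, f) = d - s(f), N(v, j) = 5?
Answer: 7560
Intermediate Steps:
s(n) = -1 (s(n) = -1 + 0 = -1)
F(d, f) = 1 + d (F(d, f) = d - 1*(-1) = d + 1 = 1 + d)
r(H, k) = 125 (r(H, k) = 5 + 120 = 125)
r(-151, F(-14, 8)) + 1487*N(2, -1) = 125 + 1487*5 = 125 + 7435 = 7560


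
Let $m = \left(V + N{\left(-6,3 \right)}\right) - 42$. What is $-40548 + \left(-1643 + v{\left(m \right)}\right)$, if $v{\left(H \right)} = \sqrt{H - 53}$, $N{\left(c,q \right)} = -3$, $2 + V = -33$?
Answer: $-42191 + i \sqrt{133} \approx -42191.0 + 11.533 i$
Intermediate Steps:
$V = -35$ ($V = -2 - 33 = -35$)
$m = -80$ ($m = \left(-35 - 3\right) - 42 = -38 - 42 = -80$)
$v{\left(H \right)} = \sqrt{-53 + H}$
$-40548 + \left(-1643 + v{\left(m \right)}\right) = -40548 - \left(1643 - \sqrt{-53 - 80}\right) = -40548 - \left(1643 - \sqrt{-133}\right) = -40548 - \left(1643 - i \sqrt{133}\right) = -42191 + i \sqrt{133}$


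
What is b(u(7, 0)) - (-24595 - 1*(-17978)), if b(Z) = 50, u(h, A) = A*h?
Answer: 6667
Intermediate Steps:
b(u(7, 0)) - (-24595 - 1*(-17978)) = 50 - (-24595 - 1*(-17978)) = 50 - (-24595 + 17978) = 50 - 1*(-6617) = 50 + 6617 = 6667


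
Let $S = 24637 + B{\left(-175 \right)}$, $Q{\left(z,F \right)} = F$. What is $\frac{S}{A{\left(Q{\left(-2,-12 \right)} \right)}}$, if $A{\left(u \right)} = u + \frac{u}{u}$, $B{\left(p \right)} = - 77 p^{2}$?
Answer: $\frac{2333488}{11} \approx 2.1214 \cdot 10^{5}$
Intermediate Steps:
$S = -2333488$ ($S = 24637 - 77 \left(-175\right)^{2} = 24637 - 2358125 = -2333488$)
$A{\left(u \right)} = 1 + u$ ($A{\left(u \right)} = u + 1 = 1 + u$)
$\frac{S}{A{\left(Q{\left(-2,-12 \right)} \right)}} = - \frac{2333488}{1 - 12} = - \frac{2333488}{-11} = \left(-2333488\right) \left(- \frac{1}{11}\right) = \frac{2333488}{11}$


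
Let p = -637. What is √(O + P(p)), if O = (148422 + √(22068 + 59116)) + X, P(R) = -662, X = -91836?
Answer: 2*√(13981 + √5074) ≈ 237.08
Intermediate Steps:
O = 56586 + 4*√5074 (O = (148422 + √(22068 + 59116)) - 91836 = (148422 + √81184) - 91836 = (148422 + 4*√5074) - 91836 = 56586 + 4*√5074 ≈ 56871.)
√(O + P(p)) = √((56586 + 4*√5074) - 662) = √(55924 + 4*√5074)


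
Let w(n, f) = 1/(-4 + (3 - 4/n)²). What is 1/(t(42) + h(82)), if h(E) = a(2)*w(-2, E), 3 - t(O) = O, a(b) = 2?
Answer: -21/817 ≈ -0.025704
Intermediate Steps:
t(O) = 3 - O
h(E) = 2/21 (h(E) = 2*((-2)²/(16 - 24*(-2) + 5*(-2)²)) = 2*(4/(16 + 48 + 5*4)) = 2*(4/(16 + 48 + 20)) = 2*(4/84) = 2*(4*(1/84)) = 2*(1/21) = 2/21)
1/(t(42) + h(82)) = 1/((3 - 1*42) + 2/21) = 1/((3 - 42) + 2/21) = 1/(-39 + 2/21) = 1/(-817/21) = -21/817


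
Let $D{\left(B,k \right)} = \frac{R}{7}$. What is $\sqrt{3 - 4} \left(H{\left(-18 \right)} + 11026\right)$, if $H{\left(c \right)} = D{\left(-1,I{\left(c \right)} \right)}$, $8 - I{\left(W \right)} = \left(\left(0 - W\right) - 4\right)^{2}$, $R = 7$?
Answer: $11027 i \approx 11027.0 i$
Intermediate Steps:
$I{\left(W \right)} = 8 - \left(-4 - W\right)^{2}$ ($I{\left(W \right)} = 8 - \left(\left(0 - W\right) - 4\right)^{2} = 8 - \left(- W - 4\right)^{2} = 8 - \left(-4 - W\right)^{2}$)
$D{\left(B,k \right)} = 1$ ($D{\left(B,k \right)} = \frac{7}{7} = 7 \cdot \frac{1}{7} = 1$)
$H{\left(c \right)} = 1$
$\sqrt{3 - 4} \left(H{\left(-18 \right)} + 11026\right) = \sqrt{3 - 4} \left(1 + 11026\right) = \sqrt{-1} \cdot 11027 = i 11027 = 11027 i$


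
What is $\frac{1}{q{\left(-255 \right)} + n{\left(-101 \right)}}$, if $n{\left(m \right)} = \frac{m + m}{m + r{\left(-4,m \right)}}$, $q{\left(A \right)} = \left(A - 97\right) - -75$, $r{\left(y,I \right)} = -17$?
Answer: $- \frac{59}{16242} \approx -0.0036326$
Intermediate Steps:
$q{\left(A \right)} = -22 + A$ ($q{\left(A \right)} = \left(-97 + A\right) + 75 = -22 + A$)
$n{\left(m \right)} = \frac{2 m}{-17 + m}$ ($n{\left(m \right)} = \frac{m + m}{m - 17} = \frac{2 m}{-17 + m}$)
$\frac{1}{q{\left(-255 \right)} + n{\left(-101 \right)}} = \frac{1}{\left(-22 - 255\right) + 2 \left(-101\right) \frac{1}{-17 - 101}} = \frac{1}{-277 + 2 \left(-101\right) \frac{1}{-118}} = \frac{1}{-277 + 2 \left(-101\right) \left(- \frac{1}{118}\right)} = \frac{1}{-277 + \frac{101}{59}} = \frac{1}{- \frac{16242}{59}} = - \frac{59}{16242}$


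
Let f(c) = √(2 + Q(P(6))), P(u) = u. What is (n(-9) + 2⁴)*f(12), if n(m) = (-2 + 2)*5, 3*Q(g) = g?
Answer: 32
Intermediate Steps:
Q(g) = g/3
f(c) = 2 (f(c) = √(2 + (⅓)*6) = √(2 + 2) = √4 = 2)
n(m) = 0 (n(m) = 0*5 = 0)
(n(-9) + 2⁴)*f(12) = (0 + 2⁴)*2 = (0 + 16)*2 = 16*2 = 32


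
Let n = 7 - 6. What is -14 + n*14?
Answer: 0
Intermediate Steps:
n = 1
-14 + n*14 = -14 + 1*14 = -14 + 14 = 0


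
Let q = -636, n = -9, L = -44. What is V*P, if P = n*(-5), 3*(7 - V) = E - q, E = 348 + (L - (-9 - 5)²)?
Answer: -10845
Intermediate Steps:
E = 108 (E = 348 + (-44 - (-9 - 5)²) = 348 + (-44 - 1*(-14)²) = 348 + (-44 - 1*196) = 348 + (-44 - 196) = 348 - 240 = 108)
V = -241 (V = 7 - (108 - 1*(-636))/3 = 7 - (108 + 636)/3 = 7 - ⅓*744 = 7 - 248 = -241)
P = 45 (P = -9*(-5) = 45)
V*P = -241*45 = -10845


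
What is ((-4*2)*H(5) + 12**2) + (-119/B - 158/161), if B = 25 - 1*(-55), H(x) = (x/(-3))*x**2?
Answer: 18348763/38640 ≈ 474.86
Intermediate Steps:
H(x) = -x**3/3 (H(x) = (x*(-1/3))*x**2 = (-x/3)*x**2 = -x**3/3)
B = 80 (B = 25 + 55 = 80)
((-4*2)*H(5) + 12**2) + (-119/B - 158/161) = ((-4*2)*(-1/3*5**3) + 12**2) + (-119/80 - 158/161) = (-(-8)*125/3 + 144) + (-119*1/80 - 158*1/161) = (-8*(-125/3) + 144) + (-119/80 - 158/161) = (1000/3 + 144) - 31799/12880 = 1432/3 - 31799/12880 = 18348763/38640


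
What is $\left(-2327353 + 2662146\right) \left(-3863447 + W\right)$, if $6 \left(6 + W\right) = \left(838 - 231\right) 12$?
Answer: $-1293050581527$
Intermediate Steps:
$W = 1208$ ($W = -6 + \frac{\left(838 - 231\right) 12}{6} = -6 + \frac{607 \cdot 12}{6} = -6 + \frac{1}{6} \cdot 7284 = -6 + 1214 = 1208$)
$\left(-2327353 + 2662146\right) \left(-3863447 + W\right) = \left(-2327353 + 2662146\right) \left(-3863447 + 1208\right) = 334793 \left(-3862239\right) = -1293050581527$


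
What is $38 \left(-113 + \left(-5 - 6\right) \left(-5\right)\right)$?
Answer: $-2204$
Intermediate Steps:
$38 \left(-113 + \left(-5 - 6\right) \left(-5\right)\right) = 38 \left(-113 - -55\right) = 38 \left(-113 + 55\right) = 38 \left(-58\right) = -2204$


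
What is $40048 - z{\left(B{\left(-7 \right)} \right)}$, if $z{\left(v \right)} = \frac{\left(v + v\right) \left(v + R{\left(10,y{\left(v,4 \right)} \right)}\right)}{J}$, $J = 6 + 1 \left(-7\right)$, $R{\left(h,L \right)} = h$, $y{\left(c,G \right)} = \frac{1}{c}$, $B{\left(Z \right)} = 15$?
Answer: $40798$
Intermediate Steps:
$J = -1$ ($J = 6 - 7 = -1$)
$z{\left(v \right)} = - 2 v \left(10 + v\right)$ ($z{\left(v \right)} = \frac{\left(v + v\right) \left(v + 10\right)}{-1} = 2 v \left(10 + v\right) \left(-1\right) = - 2 v \left(10 + v\right)$)
$40048 - z{\left(B{\left(-7 \right)} \right)} = 40048 - \left(-2\right) 15 \left(10 + 15\right) = 40048 - \left(-2\right) 15 \cdot 25 = 40048 - -750 = 40048 + 750 = 40798$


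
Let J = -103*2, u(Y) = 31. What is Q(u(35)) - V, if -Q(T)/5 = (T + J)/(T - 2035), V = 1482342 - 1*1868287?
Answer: 773432905/2004 ≈ 3.8594e+5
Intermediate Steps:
V = -385945 (V = 1482342 - 1868287 = -385945)
J = -206
Q(T) = -5*(-206 + T)/(-2035 + T) (Q(T) = -5*(T - 206)/(T - 2035) = -5*(-206 + T)/(-2035 + T))
Q(u(35)) - V = 5*(206 - 1*31)/(-2035 + 31) - 1*(-385945) = 5*(206 - 31)/(-2004) + 385945 = 5*(-1/2004)*175 + 385945 = -875/2004 + 385945 = 773432905/2004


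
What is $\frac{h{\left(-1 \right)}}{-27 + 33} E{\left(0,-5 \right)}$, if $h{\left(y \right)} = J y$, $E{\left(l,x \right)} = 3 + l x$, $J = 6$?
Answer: $-3$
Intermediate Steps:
$h{\left(y \right)} = 6 y$
$\frac{h{\left(-1 \right)}}{-27 + 33} E{\left(0,-5 \right)} = \frac{6 \left(-1\right)}{-27 + 33} \left(3 + 0 \left(-5\right)\right) = \frac{1}{6} \left(-6\right) \left(3 + 0\right) = \frac{1}{6} \left(-6\right) 3 = \left(-1\right) 3 = -3$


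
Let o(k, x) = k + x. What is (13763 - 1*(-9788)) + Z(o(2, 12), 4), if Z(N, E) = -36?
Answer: 23515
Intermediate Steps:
(13763 - 1*(-9788)) + Z(o(2, 12), 4) = (13763 - 1*(-9788)) - 36 = (13763 + 9788) - 36 = 23551 - 36 = 23515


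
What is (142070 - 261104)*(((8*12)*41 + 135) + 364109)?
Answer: -43825938120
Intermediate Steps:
(142070 - 261104)*(((8*12)*41 + 135) + 364109) = -119034*((96*41 + 135) + 364109) = -119034*((3936 + 135) + 364109) = -119034*(4071 + 364109) = -119034*368180 = -43825938120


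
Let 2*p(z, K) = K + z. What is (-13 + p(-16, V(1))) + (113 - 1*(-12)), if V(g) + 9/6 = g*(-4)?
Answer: 405/4 ≈ 101.25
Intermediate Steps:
V(g) = -3/2 - 4*g (V(g) = -3/2 + g*(-4) = -3/2 - 4*g)
p(z, K) = K/2 + z/2 (p(z, K) = (K + z)/2 = K/2 + z/2)
(-13 + p(-16, V(1))) + (113 - 1*(-12)) = (-13 + ((-3/2 - 4*1)/2 + (½)*(-16))) + (113 - 1*(-12)) = (-13 + ((-3/2 - 4)/2 - 8)) + (113 + 12) = (-13 + ((½)*(-11/2) - 8)) + 125 = (-13 + (-11/4 - 8)) + 125 = (-13 - 43/4) + 125 = -95/4 + 125 = 405/4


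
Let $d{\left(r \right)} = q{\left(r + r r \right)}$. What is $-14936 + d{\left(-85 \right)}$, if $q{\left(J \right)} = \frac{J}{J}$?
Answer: $-14935$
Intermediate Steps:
$q{\left(J \right)} = 1$
$d{\left(r \right)} = 1$
$-14936 + d{\left(-85 \right)} = -14936 + 1 = -14935$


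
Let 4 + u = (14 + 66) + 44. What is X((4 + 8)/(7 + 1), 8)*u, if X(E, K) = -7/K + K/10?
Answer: -9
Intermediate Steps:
u = 120 (u = -4 + ((14 + 66) + 44) = -4 + (80 + 44) = -4 + 124 = 120)
X(E, K) = -7/K + K/10 (X(E, K) = -7/K + K*(1/10) = -7/K + K/10)
X((4 + 8)/(7 + 1), 8)*u = (-7/8 + (1/10)*8)*120 = (-7*1/8 + 4/5)*120 = (-7/8 + 4/5)*120 = -3/40*120 = -9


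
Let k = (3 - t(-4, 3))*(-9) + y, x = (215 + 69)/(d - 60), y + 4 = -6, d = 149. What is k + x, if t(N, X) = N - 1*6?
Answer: -11019/89 ≈ -123.81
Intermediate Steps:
t(N, X) = -6 + N (t(N, X) = N - 6 = -6 + N)
y = -10 (y = -4 - 6 = -10)
x = 284/89 (x = (215 + 69)/(149 - 60) = 284/89 ≈ 3.1910)
k = -127 (k = (3 - (-6 - 4))*(-9) - 10 = (3 - 1*(-10))*(-9) - 10 = (3 + 10)*(-9) - 10 = 13*(-9) - 10 = -117 - 10 = -127)
k + x = -127 + 284/89 = -11019/89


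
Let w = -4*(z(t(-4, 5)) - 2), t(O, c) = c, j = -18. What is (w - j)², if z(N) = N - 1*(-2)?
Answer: 4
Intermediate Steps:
z(N) = 2 + N (z(N) = N + 2 = 2 + N)
w = -20 (w = -4*((2 + 5) - 2) = -4*(7 - 2) = -4*5 = -20)
(w - j)² = (-20 - 1*(-18))² = (-20 + 18)² = (-2)² = 4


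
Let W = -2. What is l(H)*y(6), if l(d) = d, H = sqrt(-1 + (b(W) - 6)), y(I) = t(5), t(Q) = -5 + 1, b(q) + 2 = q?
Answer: -4*I*sqrt(11) ≈ -13.266*I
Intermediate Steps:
b(q) = -2 + q
t(Q) = -4
y(I) = -4
H = I*sqrt(11) (H = sqrt(-1 + ((-2 - 2) - 6)) = sqrt(-1 + (-4 - 6)) = sqrt(-1 - 10) = sqrt(-11) = I*sqrt(11) ≈ 3.3166*I)
l(H)*y(6) = (I*sqrt(11))*(-4) = -4*I*sqrt(11)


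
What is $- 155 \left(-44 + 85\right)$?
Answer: $-6355$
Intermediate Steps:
$- 155 \left(-44 + 85\right) = \left(-155\right) 41 = -6355$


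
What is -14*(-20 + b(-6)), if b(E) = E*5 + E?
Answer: 784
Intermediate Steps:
b(E) = 6*E (b(E) = 5*E + E = 6*E)
-14*(-20 + b(-6)) = -14*(-20 + 6*(-6)) = -14*(-20 - 36) = -14*(-56) = 784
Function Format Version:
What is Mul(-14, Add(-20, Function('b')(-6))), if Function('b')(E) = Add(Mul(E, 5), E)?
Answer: 784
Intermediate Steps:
Function('b')(E) = Mul(6, E) (Function('b')(E) = Add(Mul(5, E), E) = Mul(6, E))
Mul(-14, Add(-20, Function('b')(-6))) = Mul(-14, Add(-20, Mul(6, -6))) = Mul(-14, Add(-20, -36)) = Mul(-14, -56) = 784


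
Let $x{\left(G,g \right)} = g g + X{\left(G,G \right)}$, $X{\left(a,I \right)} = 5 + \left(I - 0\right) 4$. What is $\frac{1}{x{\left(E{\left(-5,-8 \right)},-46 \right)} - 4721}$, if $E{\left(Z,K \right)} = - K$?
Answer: $- \frac{1}{2568} \approx -0.00038941$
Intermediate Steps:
$X{\left(a,I \right)} = 5 + 4 I$ ($X{\left(a,I \right)} = 5 + \left(I + 0\right) 4 = 5 + I 4 = 5 + 4 I$)
$x{\left(G,g \right)} = 5 + g^{2} + 4 G$ ($x{\left(G,g \right)} = g g + \left(5 + 4 G\right) = g^{2} + \left(5 + 4 G\right) = 5 + g^{2} + 4 G$)
$\frac{1}{x{\left(E{\left(-5,-8 \right)},-46 \right)} - 4721} = \frac{1}{\left(5 + \left(-46\right)^{2} + 4 \left(\left(-1\right) \left(-8\right)\right)\right) - 4721} = \frac{1}{\left(5 + 2116 + 4 \cdot 8\right) - 4721} = \frac{1}{\left(5 + 2116 + 32\right) - 4721} = \frac{1}{2153 - 4721} = \frac{1}{-2568} = - \frac{1}{2568}$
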